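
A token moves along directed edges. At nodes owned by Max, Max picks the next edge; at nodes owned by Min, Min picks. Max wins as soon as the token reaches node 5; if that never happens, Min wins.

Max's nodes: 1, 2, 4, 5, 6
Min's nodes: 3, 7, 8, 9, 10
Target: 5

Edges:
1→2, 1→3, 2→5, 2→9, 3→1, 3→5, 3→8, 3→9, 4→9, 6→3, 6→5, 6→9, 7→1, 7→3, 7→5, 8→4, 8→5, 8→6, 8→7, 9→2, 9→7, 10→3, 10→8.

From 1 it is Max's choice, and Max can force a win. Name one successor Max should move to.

A0 = {5}
A1: add {2, 6} — 2 (Max) has 2→5; 6 (Max) has 6→5.
A2: add {1} — 1 (Max) has 1→2.
A3 = A2; e.g. 3 (Min) can still go to 8. Fixed point.
From 1, successor 2 is in the attractor (rank 1); the other successor 3 is not.

2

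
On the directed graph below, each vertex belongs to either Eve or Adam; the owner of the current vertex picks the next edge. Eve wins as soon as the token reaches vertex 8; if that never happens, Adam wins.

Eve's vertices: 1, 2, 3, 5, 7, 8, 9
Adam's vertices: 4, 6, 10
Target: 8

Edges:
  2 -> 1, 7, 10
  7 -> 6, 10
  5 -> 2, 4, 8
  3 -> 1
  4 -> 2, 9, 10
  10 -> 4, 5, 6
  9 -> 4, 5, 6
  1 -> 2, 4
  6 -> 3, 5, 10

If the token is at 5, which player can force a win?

Eve

A0 = {8}
A1: add {5} — 5 (Eve) has 5→8.
5 ∈ A1, so Eve can force the target.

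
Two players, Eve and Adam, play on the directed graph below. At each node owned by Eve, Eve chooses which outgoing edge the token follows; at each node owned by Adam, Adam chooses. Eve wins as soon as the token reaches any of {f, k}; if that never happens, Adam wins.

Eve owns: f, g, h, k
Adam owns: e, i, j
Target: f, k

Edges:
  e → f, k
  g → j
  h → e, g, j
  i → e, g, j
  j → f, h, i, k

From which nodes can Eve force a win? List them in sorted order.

A0 = {f, k}
A1: add {e} — e (Adam): all of {f, k} already in.
A2: add {h} — h (Eve) has h→e.
A3 = A2; e.g. g (Eve) has no edge into A2. Fixed point.
Eve's winning region = {e, f, h, k}.

e, f, h, k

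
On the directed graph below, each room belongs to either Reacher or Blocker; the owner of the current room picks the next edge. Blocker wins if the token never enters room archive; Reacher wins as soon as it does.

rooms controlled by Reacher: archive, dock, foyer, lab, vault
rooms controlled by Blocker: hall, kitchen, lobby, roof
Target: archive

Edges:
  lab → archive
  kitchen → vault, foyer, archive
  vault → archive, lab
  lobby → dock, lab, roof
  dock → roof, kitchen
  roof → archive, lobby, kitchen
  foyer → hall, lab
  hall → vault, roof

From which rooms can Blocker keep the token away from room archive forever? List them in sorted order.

A0 = {archive}
A1: add {lab, vault} — vault (Reacher) has vault→archive; lab (Reacher) has lab→archive.
A2: add {foyer} — foyer (Reacher) has foyer→lab.
A3: add {kitchen} — kitchen (Blocker): all of {vault, foyer, archive} already in.
A4: add {dock} — dock (Reacher) has dock→kitchen.
A5 = A4; e.g. hall (Blocker) can still go to roof. Fixed point.
Reacher's attractor = {archive, dock, foyer, kitchen, lab, vault}; Blocker avoids the target exactly from the complement.

hall, lobby, roof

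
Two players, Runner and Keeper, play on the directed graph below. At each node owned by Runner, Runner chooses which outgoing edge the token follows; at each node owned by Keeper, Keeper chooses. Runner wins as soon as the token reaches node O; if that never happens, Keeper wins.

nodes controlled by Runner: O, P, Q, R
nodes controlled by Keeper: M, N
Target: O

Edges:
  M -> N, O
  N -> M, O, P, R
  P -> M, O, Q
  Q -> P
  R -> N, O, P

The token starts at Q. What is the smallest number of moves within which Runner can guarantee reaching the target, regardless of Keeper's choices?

2

A0 = {O}
A1: add {P, R} — P (Runner) has P→O; R (Runner) has R→O.
A2: add {Q} — Q (Runner) has Q→P.
A3 = A2; e.g. M (Keeper) can still go to N. Fixed point.
Q enters the attractor at level 2, so Runner can force the target in 2 moves from there.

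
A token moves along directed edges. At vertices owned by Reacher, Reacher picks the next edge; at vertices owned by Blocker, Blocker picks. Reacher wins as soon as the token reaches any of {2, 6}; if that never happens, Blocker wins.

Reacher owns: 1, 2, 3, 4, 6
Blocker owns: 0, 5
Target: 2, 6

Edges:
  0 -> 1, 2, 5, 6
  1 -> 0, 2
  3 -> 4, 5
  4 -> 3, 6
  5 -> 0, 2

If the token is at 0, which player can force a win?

Blocker

A0 = {2, 6}
A1: add {1, 4} — 1 (Reacher) has 1→2; 4 (Reacher) has 4→6.
A2: add {3} — 3 (Reacher) has 3→4.
A3 = A2; e.g. 0 (Blocker) can still go to 5. Fixed point.
0 never enters the attractor, so Blocker can avoid the target forever.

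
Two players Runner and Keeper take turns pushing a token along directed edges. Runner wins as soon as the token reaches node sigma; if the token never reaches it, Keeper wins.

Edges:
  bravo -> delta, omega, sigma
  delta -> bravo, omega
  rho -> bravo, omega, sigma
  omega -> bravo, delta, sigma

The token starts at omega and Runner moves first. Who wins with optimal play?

Track states (vertex, player-to-move).
A0 = {(sigma,Runner), (sigma,Keeper)}
A1: add {(bravo,Runner), (rho,Runner), (omega,Runner)}.
(omega,Runner) ∈ A1 ⇒ Runner forces the target.

Runner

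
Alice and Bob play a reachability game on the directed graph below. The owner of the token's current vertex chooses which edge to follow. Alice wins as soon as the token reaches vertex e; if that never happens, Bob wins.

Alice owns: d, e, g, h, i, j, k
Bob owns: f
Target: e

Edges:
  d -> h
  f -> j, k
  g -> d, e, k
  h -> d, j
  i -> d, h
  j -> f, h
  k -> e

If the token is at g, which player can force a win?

Alice

A0 = {e}
A1: add {g, k} — g (Alice) has g→e; k (Alice) has k→e.
A2 = A1; e.g. d (Alice) has no edge into A1. Fixed point.
g ∈ A1, so Alice can force the target.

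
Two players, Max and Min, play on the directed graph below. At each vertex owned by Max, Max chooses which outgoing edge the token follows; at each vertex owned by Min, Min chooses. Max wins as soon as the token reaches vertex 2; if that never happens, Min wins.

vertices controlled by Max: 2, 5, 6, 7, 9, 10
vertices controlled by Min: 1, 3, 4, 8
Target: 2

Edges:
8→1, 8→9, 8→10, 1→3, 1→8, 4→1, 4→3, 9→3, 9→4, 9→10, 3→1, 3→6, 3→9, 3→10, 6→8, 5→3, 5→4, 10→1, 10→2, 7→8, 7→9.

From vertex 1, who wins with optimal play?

A0 = {2}
A1: add {10} — 10 (Max) has 10→2.
A2: add {9} — 9 (Max) has 9→10.
A3: add {7} — 7 (Max) has 7→9.
A4 = A3; e.g. 1 (Min) can still go to 3. Fixed point.
1 never enters the attractor, so Min can avoid the target forever.

Min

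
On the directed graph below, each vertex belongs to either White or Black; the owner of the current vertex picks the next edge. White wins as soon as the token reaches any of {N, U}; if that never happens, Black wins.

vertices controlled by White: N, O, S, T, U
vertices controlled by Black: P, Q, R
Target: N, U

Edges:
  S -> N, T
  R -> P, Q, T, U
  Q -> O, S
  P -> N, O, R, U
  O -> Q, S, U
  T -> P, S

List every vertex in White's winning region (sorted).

A0 = {N, U}
A1: add {O, S} — O (White) has O→U; S (White) has S→N.
A2: add {Q, T} — Q (Black): all of {O, S} already in; T (White) has T→S.
A3 = A2; e.g. P (Black) can still go to R. Fixed point.
White's winning region = {N, O, Q, S, T, U}.

N, O, Q, S, T, U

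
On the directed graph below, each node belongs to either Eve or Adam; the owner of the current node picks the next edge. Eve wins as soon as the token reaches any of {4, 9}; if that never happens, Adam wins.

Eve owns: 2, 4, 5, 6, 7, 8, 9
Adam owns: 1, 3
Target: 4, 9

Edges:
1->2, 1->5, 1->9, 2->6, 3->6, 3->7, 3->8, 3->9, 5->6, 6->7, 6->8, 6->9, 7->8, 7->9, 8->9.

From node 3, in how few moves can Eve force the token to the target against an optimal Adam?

2

A0 = {4, 9}
A1: add {6, 7, 8} — 6 (Eve) has 6→9; 7 (Eve) has 7→9; 8 (Eve) has 8→9.
A2: add {2, 3, 5} — 2 (Eve) has 2→6; 3 (Adam): all of {6, 7, 8, 9} already in; 5 (Eve) has 5→6.
3 enters the attractor at level 2, so Eve can force the target in 2 moves from there.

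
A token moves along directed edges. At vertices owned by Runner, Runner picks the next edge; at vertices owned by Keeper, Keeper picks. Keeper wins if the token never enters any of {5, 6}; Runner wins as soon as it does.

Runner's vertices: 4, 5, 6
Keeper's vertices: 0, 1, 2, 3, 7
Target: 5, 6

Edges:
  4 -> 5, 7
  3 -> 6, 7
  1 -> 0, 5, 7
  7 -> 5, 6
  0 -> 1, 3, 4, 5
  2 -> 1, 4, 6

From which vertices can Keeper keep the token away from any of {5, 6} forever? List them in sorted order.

A0 = {5, 6}
A1: add {4, 7} — 4 (Runner) has 4→5; 7 (Keeper): all of {5, 6} already in.
A2: add {3} — 3 (Keeper): all of {6, 7} already in.
A3 = A2; e.g. 0 (Keeper) can still go to 1. Fixed point.
Runner's attractor = {3, 4, 5, 6, 7}; Keeper avoids the target exactly from the complement.

0, 1, 2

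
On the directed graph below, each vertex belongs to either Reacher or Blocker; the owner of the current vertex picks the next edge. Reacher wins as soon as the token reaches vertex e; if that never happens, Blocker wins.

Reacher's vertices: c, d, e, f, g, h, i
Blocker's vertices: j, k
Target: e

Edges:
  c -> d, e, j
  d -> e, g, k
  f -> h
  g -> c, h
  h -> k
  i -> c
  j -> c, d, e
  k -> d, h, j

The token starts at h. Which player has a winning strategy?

Blocker

A0 = {e}
A1: add {c, d} — c (Reacher) has c→e; d (Reacher) has d→e.
A2: add {g, i, j} — g (Reacher) has g→c; i (Reacher) has i→c; j (Blocker): all of {c, d, e} already in.
A3 = A2; e.g. f (Reacher) has no edge into A2. Fixed point.
h never enters the attractor, so Blocker can avoid the target forever.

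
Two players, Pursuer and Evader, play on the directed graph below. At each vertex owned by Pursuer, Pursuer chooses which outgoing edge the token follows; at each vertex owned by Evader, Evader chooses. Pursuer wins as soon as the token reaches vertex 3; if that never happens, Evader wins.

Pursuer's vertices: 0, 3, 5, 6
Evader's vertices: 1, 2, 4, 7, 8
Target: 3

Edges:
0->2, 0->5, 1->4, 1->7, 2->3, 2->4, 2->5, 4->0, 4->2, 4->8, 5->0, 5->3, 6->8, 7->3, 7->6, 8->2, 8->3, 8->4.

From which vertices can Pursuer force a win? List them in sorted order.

A0 = {3}
A1: add {5} — 5 (Pursuer) has 5→3.
A2: add {0} — 0 (Pursuer) has 0→5.
A3 = A2; e.g. 1 (Evader) can still go to 4. Fixed point.
Pursuer's winning region = {0, 3, 5}.

0, 3, 5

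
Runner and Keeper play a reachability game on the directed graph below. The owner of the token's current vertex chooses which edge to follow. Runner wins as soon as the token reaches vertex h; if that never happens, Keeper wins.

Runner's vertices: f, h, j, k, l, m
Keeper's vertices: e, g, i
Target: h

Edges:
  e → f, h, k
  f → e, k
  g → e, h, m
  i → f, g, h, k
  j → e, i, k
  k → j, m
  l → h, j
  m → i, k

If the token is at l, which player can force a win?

Runner

A0 = {h}
A1: add {l} — l (Runner) has l→h.
A2 = A1; e.g. e (Keeper) can still go to f. Fixed point.
l ∈ A1, so Runner can force the target.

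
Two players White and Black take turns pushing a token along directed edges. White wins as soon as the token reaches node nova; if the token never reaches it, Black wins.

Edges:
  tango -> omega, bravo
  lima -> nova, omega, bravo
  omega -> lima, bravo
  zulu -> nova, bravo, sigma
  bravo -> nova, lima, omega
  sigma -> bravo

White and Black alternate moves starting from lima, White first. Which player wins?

White

Track states (vertex, player-to-move).
A0 = {(nova,White), (nova,Black)}
A1: add {(lima,White), (zulu,White), (bravo,White)}.
(lima,White) ∈ A1 ⇒ White forces the target.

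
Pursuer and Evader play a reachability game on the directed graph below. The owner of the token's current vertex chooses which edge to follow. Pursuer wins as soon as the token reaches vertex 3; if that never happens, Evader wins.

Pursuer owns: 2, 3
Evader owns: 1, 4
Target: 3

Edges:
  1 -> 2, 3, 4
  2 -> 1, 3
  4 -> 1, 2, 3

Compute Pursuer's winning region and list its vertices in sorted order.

2, 3

A0 = {3}
A1: add {2} — 2 (Pursuer) has 2→3.
A2 = A1; e.g. 1 (Evader) can still go to 4. Fixed point.
Pursuer's winning region = {2, 3}.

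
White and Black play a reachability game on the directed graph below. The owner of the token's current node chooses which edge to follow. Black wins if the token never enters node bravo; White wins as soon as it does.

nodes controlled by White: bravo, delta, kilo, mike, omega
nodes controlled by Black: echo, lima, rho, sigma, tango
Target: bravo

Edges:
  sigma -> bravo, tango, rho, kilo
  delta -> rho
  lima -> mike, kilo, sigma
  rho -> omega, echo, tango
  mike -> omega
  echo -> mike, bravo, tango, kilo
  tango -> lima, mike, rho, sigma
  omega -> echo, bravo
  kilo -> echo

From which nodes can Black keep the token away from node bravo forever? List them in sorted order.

A0 = {bravo}
A1: add {omega} — omega (White) has omega→bravo.
A2: add {mike} — mike (White) has mike→omega.
A3 = A2; e.g. lima (Black) can still go to kilo. Fixed point.
White's attractor = {bravo, mike, omega}; Black avoids the target exactly from the complement.

delta, echo, kilo, lima, rho, sigma, tango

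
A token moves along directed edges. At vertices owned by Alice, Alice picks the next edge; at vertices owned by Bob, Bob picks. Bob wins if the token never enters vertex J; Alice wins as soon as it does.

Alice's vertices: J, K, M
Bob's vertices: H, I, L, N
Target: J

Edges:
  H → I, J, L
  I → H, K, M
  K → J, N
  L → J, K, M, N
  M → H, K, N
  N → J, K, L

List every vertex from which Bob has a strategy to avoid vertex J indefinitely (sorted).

H, I, L, N

A0 = {J}
A1: add {K} — K (Alice) has K→J.
A2: add {M} — M (Alice) has M→K.
A3 = A2; e.g. H (Bob) can still go to I. Fixed point.
Alice's attractor = {J, K, M}; Bob avoids the target exactly from the complement.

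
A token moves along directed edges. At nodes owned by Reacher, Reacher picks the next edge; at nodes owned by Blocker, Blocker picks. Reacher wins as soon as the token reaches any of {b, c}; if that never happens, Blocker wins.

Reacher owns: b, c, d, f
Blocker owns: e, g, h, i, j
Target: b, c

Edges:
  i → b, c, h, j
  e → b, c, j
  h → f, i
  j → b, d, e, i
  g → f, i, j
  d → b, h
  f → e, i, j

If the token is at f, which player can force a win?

Blocker

A0 = {b, c}
A1: add {d} — d (Reacher) has d→b.
A2 = A1; e.g. e (Blocker) can still go to j. Fixed point.
f never enters the attractor, so Blocker can avoid the target forever.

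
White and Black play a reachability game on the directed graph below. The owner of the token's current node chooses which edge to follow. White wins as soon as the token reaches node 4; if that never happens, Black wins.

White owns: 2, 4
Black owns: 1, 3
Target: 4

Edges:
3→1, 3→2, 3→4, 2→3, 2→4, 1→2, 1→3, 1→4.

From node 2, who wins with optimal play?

White

A0 = {4}
A1: add {2} — 2 (White) has 2→4.
A2 = A1; e.g. 1 (Black) can still go to 3. Fixed point.
2 ∈ A1, so White can force the target.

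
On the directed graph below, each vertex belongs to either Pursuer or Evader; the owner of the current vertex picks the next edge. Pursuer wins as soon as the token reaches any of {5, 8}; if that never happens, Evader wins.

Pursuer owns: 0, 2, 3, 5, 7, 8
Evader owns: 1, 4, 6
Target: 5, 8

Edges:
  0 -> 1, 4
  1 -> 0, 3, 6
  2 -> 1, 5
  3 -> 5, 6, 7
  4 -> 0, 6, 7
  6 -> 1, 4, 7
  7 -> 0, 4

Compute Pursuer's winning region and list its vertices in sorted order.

2, 3, 5, 8

A0 = {5, 8}
A1: add {2, 3} — 2 (Pursuer) has 2→5; 3 (Pursuer) has 3→5.
A2 = A1; e.g. 0 (Pursuer) has no edge into A1. Fixed point.
Pursuer's winning region = {2, 3, 5, 8}.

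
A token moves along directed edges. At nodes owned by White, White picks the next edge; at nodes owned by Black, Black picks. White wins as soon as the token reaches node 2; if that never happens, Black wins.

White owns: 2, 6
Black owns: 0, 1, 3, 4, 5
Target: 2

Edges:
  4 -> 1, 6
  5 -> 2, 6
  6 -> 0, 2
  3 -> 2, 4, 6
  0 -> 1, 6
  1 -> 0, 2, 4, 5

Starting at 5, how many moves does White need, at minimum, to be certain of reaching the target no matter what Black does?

2

A0 = {2}
A1: add {6} — 6 (White) has 6→2.
A2: add {5} — 5 (Black): all of {2, 6} already in.
A3 = A2; e.g. 0 (Black) can still go to 1. Fixed point.
5 enters the attractor at level 2, so White can force the target in 2 moves from there.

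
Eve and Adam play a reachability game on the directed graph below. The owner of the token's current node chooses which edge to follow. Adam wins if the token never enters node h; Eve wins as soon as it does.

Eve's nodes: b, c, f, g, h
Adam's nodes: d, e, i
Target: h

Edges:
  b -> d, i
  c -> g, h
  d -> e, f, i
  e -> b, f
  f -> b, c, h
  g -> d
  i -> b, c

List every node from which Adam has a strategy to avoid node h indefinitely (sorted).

A0 = {h}
A1: add {c, f} — c (Eve) has c→h; f (Eve) has f→h.
A2 = A1; e.g. b (Eve) has no edge into A1. Fixed point.
Eve's attractor = {c, f, h}; Adam avoids the target exactly from the complement.

b, d, e, g, i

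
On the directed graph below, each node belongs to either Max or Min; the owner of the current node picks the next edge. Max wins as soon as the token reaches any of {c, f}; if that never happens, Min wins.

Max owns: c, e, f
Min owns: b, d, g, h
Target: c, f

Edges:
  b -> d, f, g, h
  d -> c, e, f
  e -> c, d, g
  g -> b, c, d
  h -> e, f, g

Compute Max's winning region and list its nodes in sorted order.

A0 = {c, f}
A1: add {e} — e (Max) has e→c.
A2: add {d} — d (Min): all of {c, e, f} already in.
A3 = A2; e.g. b (Min) can still go to g. Fixed point.
Max's winning region = {c, d, e, f}.

c, d, e, f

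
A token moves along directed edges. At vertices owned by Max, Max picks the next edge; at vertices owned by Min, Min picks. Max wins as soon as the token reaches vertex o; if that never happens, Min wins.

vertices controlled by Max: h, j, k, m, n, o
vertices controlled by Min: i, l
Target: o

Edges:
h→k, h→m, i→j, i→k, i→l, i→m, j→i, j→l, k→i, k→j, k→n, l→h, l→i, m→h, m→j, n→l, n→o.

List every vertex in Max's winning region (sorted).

A0 = {o}
A1: add {n} — n (Max) has n→o.
A2: add {k} — k (Max) has k→n.
A3: add {h} — h (Max) has h→k.
A4: add {m} — m (Max) has m→h.
A5 = A4; e.g. i (Min) can still go to j. Fixed point.
Max's winning region = {h, k, m, n, o}.

h, k, m, n, o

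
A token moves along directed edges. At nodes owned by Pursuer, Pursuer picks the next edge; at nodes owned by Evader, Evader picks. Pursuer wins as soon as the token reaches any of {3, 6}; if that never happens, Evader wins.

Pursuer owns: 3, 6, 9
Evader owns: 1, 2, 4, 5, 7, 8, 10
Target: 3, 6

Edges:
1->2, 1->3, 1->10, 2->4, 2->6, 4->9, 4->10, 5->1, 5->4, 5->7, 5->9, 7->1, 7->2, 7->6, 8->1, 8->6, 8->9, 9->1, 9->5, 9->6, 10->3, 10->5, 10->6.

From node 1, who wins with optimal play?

A0 = {3, 6}
A1: add {9} — 9 (Pursuer) has 9→6.
A2 = A1; e.g. 1 (Evader) can still go to 2. Fixed point.
1 never enters the attractor, so Evader can avoid the target forever.

Evader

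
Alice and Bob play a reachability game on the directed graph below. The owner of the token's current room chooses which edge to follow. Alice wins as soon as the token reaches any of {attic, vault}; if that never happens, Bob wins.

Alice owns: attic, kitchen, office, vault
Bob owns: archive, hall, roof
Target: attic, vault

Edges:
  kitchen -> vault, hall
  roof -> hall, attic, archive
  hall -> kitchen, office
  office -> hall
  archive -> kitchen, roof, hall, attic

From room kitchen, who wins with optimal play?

Alice

A0 = {attic, vault}
A1: add {kitchen} — kitchen (Alice) has kitchen→vault.
A2 = A1; e.g. roof (Bob) can still go to hall. Fixed point.
kitchen ∈ A1, so Alice can force the target.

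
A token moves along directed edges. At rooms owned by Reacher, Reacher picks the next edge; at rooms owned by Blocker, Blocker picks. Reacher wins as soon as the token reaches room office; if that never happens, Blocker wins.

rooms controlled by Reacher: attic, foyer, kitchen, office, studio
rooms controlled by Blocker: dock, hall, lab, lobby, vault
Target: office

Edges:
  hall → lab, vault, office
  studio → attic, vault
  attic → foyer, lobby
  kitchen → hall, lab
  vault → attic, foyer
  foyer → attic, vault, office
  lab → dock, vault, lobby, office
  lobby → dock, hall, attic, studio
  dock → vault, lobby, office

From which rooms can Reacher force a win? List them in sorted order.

attic, foyer, office, studio, vault

A0 = {office}
A1: add {foyer} — foyer (Reacher) has foyer→office.
A2: add {attic} — attic (Reacher) has attic→foyer.
A3: add {studio, vault} — studio (Reacher) has studio→attic; vault (Blocker): all of {attic, foyer} already in.
A4 = A3; e.g. dock (Blocker) can still go to lobby. Fixed point.
Reacher's winning region = {attic, foyer, office, studio, vault}.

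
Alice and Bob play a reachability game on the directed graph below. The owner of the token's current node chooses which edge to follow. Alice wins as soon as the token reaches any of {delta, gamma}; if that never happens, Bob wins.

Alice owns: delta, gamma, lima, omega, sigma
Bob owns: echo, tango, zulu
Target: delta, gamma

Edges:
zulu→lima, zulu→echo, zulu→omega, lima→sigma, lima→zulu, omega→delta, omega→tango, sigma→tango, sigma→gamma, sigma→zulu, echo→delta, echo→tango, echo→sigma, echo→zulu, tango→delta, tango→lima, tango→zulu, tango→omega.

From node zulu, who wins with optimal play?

Bob

A0 = {delta, gamma}
A1: add {omega, sigma} — sigma (Alice) has sigma→gamma; omega (Alice) has omega→delta.
A2: add {lima} — lima (Alice) has lima→sigma.
A3 = A2; e.g. tango (Bob) can still go to zulu. Fixed point.
zulu never enters the attractor, so Bob can avoid the target forever.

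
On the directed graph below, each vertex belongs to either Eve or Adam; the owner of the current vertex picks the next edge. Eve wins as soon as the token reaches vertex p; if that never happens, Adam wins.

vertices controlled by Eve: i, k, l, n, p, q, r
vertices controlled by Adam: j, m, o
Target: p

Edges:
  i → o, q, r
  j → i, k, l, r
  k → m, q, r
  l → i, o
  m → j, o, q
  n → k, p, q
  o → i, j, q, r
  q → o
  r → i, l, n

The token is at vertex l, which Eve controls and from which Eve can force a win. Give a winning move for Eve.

i

A0 = {p}
A1: add {n} — n (Eve) has n→p.
A2: add {r} — r (Eve) has r→n.
A3: add {i, k} — i (Eve) has i→r; k (Eve) has k→r.
A4: add {l} — l (Eve) has l→i.
A5: add {j} — j (Adam): all of {i, k, l, r} already in.
A6 = A5; e.g. m (Adam) can still go to o. Fixed point.
From l, successor i is in the attractor (rank 3); the other successor o is not.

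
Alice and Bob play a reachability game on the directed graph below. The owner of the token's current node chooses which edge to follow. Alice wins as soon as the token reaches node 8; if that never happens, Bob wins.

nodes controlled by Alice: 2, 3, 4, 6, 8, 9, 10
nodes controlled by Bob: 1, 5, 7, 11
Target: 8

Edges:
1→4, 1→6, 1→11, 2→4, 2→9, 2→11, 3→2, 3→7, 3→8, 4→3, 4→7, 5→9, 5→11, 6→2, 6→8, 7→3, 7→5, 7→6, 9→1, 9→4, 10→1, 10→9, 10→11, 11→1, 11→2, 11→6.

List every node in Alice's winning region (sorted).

2, 3, 4, 6, 8, 9, 10

A0 = {8}
A1: add {3, 6} — 3 (Alice) has 3→8; 6 (Alice) has 6→8.
A2: add {4} — 4 (Alice) has 4→3.
A3: add {2, 9} — 2 (Alice) has 2→4; 9 (Alice) has 9→4.
A4: add {10} — 10 (Alice) has 10→9.
A5 = A4; e.g. 1 (Bob) can still go to 11. Fixed point.
Alice's winning region = {2, 3, 4, 6, 8, 9, 10}.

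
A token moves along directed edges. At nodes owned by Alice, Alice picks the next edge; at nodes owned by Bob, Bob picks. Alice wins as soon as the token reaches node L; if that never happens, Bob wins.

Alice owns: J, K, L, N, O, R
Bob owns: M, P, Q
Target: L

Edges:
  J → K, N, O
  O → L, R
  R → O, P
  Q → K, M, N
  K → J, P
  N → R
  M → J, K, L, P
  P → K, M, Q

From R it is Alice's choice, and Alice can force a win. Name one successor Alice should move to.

O

A0 = {L}
A1: add {O} — O (Alice) has O→L.
A2: add {J, R} — J (Alice) has J→O; R (Alice) has R→O.
A3: add {K, N} — K (Alice) has K→J; N (Alice) has N→R.
A4 = A3; e.g. M (Bob) can still go to P. Fixed point.
From R, successor O is in the attractor (rank 1); the other successor P is not.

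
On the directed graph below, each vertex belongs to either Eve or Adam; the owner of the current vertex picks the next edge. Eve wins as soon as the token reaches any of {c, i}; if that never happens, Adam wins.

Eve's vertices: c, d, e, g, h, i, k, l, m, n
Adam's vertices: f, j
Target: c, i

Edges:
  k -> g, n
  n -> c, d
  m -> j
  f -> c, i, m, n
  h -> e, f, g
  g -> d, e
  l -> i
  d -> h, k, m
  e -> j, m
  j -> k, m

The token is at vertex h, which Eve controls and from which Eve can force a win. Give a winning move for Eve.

A0 = {c, i}
A1: add {l, n} — l (Eve) has l→i; n (Eve) has n→c.
A2: add {k} — k (Eve) has k→n.
A3: add {d} — d (Eve) has d→k.
A4: add {g} — g (Eve) has g→d.
A5: add {h} — h (Eve) has h→g.
A6 = A5; e.g. e (Eve) has no edge into A5. Fixed point.
From h, successor g is in the attractor (rank 4); the other successors e, f are not.

g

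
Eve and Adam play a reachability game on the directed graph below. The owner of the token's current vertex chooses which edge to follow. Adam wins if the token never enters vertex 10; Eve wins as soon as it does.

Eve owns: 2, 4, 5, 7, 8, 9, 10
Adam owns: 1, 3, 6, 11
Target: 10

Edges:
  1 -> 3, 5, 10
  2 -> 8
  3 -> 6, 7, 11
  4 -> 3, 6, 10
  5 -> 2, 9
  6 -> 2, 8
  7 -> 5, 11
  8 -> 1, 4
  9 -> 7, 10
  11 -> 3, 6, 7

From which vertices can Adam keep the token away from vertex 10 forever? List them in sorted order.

1, 3, 11

A0 = {10}
A1: add {4, 9} — 4 (Eve) has 4→10; 9 (Eve) has 9→10.
A2: add {5, 8} — 5 (Eve) has 5→9; 8 (Eve) has 8→4.
A3: add {2, 7} — 2 (Eve) has 2→8; 7 (Eve) has 7→5.
A4: add {6} — 6 (Adam): all of {2, 8} already in.
A5 = A4; e.g. 1 (Adam) can still go to 3. Fixed point.
Eve's attractor = {2, 4, 5, 6, 7, 8, 9, 10}; Adam avoids the target exactly from the complement.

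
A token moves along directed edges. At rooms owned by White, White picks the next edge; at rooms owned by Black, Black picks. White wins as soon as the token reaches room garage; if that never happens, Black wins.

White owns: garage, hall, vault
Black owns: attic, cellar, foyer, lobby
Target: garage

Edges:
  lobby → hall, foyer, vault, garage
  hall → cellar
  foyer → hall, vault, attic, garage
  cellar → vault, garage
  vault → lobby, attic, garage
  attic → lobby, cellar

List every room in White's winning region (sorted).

A0 = {garage}
A1: add {vault} — vault (White) has vault→garage.
A2: add {cellar} — cellar (Black): all of {vault, garage} already in.
A3: add {hall} — hall (White) has hall→cellar.
A4 = A3; e.g. lobby (Black) can still go to foyer. Fixed point.
White's winning region = {cellar, garage, hall, vault}.

cellar, garage, hall, vault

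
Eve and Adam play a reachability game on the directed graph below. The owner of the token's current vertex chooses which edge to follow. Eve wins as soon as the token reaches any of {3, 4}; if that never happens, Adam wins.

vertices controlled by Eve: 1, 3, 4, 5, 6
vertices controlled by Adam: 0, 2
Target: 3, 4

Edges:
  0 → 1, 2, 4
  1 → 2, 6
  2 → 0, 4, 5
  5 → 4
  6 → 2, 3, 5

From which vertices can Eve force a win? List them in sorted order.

1, 3, 4, 5, 6

A0 = {3, 4}
A1: add {5, 6} — 5 (Eve) has 5→4; 6 (Eve) has 6→3.
A2: add {1} — 1 (Eve) has 1→6.
A3 = A2; e.g. 0 (Adam) can still go to 2. Fixed point.
Eve's winning region = {1, 3, 4, 5, 6}.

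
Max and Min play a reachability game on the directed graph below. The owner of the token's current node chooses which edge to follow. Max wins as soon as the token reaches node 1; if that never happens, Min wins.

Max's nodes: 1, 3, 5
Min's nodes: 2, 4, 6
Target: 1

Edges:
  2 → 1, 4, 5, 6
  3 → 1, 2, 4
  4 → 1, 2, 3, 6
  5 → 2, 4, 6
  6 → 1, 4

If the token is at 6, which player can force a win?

A0 = {1}
A1: add {3} — 3 (Max) has 3→1.
A2 = A1; e.g. 2 (Min) can still go to 4. Fixed point.
6 never enters the attractor, so Min can avoid the target forever.

Min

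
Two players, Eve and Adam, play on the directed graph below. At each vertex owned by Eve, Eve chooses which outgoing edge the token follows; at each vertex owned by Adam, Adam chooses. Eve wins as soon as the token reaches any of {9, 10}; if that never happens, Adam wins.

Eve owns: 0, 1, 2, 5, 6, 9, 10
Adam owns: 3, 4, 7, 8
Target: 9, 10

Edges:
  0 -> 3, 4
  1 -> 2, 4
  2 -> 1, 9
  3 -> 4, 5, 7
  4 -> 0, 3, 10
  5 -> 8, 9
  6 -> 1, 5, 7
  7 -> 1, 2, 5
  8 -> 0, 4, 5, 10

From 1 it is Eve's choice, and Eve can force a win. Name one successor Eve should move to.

2

A0 = {9, 10}
A1: add {2, 5} — 2 (Eve) has 2→9; 5 (Eve) has 5→9.
A2: add {1, 6} — 1 (Eve) has 1→2; 6 (Eve) has 6→5.
A3: add {7} — 7 (Adam): all of {1, 2, 5} already in.
A4 = A3; e.g. 0 (Eve) has no edge into A3. Fixed point.
From 1, successor 2 is in the attractor (rank 1); the other successor 4 is not.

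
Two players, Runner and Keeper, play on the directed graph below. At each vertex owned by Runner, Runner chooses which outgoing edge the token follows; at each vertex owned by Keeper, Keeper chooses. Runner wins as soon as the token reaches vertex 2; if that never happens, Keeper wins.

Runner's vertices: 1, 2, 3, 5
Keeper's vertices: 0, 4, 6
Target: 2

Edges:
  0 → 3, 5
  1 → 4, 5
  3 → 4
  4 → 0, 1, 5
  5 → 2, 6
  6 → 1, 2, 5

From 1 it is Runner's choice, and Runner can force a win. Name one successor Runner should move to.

A0 = {2}
A1: add {5} — 5 (Runner) has 5→2.
A2: add {1} — 1 (Runner) has 1→5.
A3: add {6} — 6 (Keeper): all of {1, 2, 5} already in.
A4 = A3; e.g. 0 (Keeper) can still go to 3. Fixed point.
From 1, successor 5 is in the attractor (rank 1); the other successor 4 is not.

5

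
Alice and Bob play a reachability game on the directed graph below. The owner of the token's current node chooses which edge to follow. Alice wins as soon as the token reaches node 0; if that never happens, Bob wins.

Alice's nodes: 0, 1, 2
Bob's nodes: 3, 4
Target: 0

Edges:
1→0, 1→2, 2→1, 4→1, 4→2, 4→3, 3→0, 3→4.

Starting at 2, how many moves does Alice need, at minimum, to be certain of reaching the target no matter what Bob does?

2

A0 = {0}
A1: add {1} — 1 (Alice) has 1→0.
A2: add {2} — 2 (Alice) has 2→1.
A3 = A2; e.g. 3 (Bob) can still go to 4. Fixed point.
2 enters the attractor at level 2, so Alice can force the target in 2 moves from there.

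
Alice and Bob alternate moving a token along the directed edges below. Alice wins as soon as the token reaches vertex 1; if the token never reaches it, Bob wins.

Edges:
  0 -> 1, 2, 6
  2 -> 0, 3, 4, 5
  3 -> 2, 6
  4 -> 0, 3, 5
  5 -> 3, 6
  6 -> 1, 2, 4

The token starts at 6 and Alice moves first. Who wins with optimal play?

Track states (vertex, player-to-move).
A0 = {(1,Alice), (1,Bob)}
A1: add {(0,Alice), (6,Alice)}.
(6,Alice) ∈ A1 ⇒ Alice forces the target.

Alice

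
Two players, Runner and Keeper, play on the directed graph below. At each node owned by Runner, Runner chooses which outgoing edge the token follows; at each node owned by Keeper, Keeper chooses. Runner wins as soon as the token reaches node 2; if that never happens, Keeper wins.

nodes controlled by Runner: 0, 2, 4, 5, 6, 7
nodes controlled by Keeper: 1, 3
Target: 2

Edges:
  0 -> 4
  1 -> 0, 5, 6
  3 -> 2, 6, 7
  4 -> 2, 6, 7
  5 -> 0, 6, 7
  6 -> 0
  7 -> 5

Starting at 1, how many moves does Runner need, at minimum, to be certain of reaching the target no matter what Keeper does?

4

A0 = {2}
A1: add {4} — 4 (Runner) has 4→2.
A2: add {0} — 0 (Runner) has 0→4.
A3: add {5, 6} — 5 (Runner) has 5→0; 6 (Runner) has 6→0.
A4: add {1, 7} — 1 (Keeper): all of {0, 5, 6} already in; 7 (Runner) has 7→5.
1 enters the attractor at level 4, so Runner can force the target in 4 moves from there.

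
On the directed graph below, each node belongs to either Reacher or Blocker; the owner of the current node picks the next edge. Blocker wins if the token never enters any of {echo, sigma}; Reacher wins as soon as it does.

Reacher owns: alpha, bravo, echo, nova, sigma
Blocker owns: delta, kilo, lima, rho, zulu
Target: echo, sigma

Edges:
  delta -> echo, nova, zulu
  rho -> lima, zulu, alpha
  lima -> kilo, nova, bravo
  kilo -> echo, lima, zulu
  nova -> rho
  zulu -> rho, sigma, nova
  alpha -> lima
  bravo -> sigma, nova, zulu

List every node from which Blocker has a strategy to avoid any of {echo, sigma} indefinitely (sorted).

A0 = {echo, sigma}
A1: add {bravo} — bravo (Reacher) has bravo→sigma.
A2 = A1; e.g. delta (Blocker) can still go to nova. Fixed point.
Reacher's attractor = {bravo, echo, sigma}; Blocker avoids the target exactly from the complement.

alpha, delta, kilo, lima, nova, rho, zulu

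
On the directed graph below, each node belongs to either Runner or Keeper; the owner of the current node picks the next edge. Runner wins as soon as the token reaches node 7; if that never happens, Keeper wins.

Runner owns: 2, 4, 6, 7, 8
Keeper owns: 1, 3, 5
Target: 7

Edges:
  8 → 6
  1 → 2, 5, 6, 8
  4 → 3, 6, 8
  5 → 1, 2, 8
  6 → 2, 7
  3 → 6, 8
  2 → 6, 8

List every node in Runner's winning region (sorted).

2, 3, 4, 6, 7, 8

A0 = {7}
A1: add {6} — 6 (Runner) has 6→7.
A2: add {2, 4, 8} — 2 (Runner) has 2→6; 4 (Runner) has 4→6; 8 (Runner) has 8→6.
A3: add {3} — 3 (Keeper): all of {6, 8} already in.
A4 = A3; e.g. 1 (Keeper) can still go to 5. Fixed point.
Runner's winning region = {2, 3, 4, 6, 7, 8}.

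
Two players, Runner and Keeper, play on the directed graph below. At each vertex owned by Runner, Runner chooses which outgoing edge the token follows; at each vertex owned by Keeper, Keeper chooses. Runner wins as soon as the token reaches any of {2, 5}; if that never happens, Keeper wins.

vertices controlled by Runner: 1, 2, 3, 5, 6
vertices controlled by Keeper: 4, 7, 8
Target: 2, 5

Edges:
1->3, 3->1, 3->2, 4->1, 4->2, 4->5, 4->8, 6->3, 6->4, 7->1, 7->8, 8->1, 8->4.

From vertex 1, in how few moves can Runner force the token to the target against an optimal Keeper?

2

A0 = {2, 5}
A1: add {3} — 3 (Runner) has 3→2.
A2: add {1, 6} — 1 (Runner) has 1→3; 6 (Runner) has 6→3.
A3 = A2; e.g. 4 (Keeper) can still go to 8. Fixed point.
1 enters the attractor at level 2, so Runner can force the target in 2 moves from there.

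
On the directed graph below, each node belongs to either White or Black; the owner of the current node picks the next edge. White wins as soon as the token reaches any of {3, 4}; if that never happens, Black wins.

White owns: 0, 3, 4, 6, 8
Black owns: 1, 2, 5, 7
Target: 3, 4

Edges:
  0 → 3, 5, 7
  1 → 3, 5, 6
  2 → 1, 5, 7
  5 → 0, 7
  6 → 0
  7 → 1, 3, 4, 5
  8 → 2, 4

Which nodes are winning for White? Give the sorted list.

A0 = {3, 4}
A1: add {0, 8} — 0 (White) has 0→3; 8 (White) has 8→4.
A2: add {6} — 6 (White) has 6→0.
A3 = A2; e.g. 1 (Black) can still go to 5. Fixed point.
White's winning region = {0, 3, 4, 6, 8}.

0, 3, 4, 6, 8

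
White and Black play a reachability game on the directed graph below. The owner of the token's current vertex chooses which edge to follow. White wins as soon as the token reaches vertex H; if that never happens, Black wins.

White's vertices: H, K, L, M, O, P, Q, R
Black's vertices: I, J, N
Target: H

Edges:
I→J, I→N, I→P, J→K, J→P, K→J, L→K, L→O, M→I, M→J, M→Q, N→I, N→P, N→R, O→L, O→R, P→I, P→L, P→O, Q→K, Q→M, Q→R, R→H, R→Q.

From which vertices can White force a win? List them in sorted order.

A0 = {H}
A1: add {R} — R (White) has R→H.
A2: add {O, Q} — O (White) has O→R; Q (White) has Q→R.
A3: add {L, M, P} — L (White) has L→O; M (White) has M→Q; P (White) has P→O.
A4 = A3; e.g. I (Black) can still go to J. Fixed point.
White's winning region = {H, L, M, O, P, Q, R}.

H, L, M, O, P, Q, R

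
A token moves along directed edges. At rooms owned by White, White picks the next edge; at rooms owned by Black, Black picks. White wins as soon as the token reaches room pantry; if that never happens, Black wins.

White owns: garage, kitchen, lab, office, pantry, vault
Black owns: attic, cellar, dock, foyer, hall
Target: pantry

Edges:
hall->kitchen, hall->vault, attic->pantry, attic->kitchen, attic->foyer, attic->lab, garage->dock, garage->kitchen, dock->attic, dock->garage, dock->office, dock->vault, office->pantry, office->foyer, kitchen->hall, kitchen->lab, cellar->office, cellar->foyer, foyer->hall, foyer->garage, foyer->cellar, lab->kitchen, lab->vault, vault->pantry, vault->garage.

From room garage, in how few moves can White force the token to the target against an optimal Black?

4

A0 = {pantry}
A1: add {office, vault} — office (White) has office→pantry; vault (White) has vault→pantry.
A2: add {lab} — lab (White) has lab→vault.
A3: add {kitchen} — kitchen (White) has kitchen→lab.
A4: add {garage, hall} — hall (Black): all of {kitchen, vault} already in; garage (White) has garage→kitchen.
A5 = A4; e.g. attic (Black) can still go to foyer. Fixed point.
garage enters the attractor at level 4, so White can force the target in 4 moves from there.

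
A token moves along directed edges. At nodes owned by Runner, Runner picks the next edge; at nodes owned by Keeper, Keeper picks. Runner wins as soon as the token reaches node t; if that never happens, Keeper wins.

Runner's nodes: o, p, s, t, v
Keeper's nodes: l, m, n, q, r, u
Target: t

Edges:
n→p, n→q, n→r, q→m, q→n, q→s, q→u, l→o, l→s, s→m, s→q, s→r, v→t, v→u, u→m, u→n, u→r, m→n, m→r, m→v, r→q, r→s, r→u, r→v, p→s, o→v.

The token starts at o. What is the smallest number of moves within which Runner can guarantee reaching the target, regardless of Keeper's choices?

2

A0 = {t}
A1: add {v} — v (Runner) has v→t.
A2: add {o} — o (Runner) has o→v.
A3 = A2; e.g. l (Keeper) can still go to s. Fixed point.
o enters the attractor at level 2, so Runner can force the target in 2 moves from there.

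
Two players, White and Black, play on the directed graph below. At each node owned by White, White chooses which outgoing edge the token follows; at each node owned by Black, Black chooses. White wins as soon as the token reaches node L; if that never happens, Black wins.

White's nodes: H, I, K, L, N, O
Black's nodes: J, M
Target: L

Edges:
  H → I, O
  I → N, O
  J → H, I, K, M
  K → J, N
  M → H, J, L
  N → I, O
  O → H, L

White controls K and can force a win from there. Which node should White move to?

A0 = {L}
A1: add {O} — O (White) has O→L.
A2: add {H, I, N} — H (White) has H→O; I (White) has I→O; N (White) has N→O.
A3: add {K} — K (White) has K→N.
A4 = A3; e.g. J (Black) can still go to M. Fixed point.
From K, successor N is in the attractor (rank 2); the other successor J is not.

N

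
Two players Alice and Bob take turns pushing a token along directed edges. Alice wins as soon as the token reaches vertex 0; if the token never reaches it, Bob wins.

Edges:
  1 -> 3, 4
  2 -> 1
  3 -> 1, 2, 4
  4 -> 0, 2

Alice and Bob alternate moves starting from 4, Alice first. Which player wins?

Track states (vertex, player-to-move).
A0 = {(0,Alice), (0,Bob)}
A1: add {(4,Alice)}.
(4,Alice) ∈ A1 ⇒ Alice forces the target.

Alice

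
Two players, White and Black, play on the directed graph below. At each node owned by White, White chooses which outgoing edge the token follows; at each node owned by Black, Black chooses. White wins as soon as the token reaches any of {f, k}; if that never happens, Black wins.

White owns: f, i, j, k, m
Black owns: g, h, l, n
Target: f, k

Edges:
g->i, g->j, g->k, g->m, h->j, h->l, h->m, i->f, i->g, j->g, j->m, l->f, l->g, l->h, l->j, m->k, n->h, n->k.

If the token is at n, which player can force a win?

A0 = {f, k}
A1: add {i, m} — i (White) has i→f; m (White) has m→k.
A2: add {j} — j (White) has j→m.
A3: add {g} — g (Black): all of {i, j, k, m} already in.
A4 = A3; e.g. h (Black) can still go to l. Fixed point.
n never enters the attractor, so Black can avoid the target forever.

Black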